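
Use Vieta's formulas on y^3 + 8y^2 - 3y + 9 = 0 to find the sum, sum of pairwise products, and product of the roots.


Monic cubic y^3+by^2+cy+d=0: sum=-b, pairwise sum=c, product=-d.
b=8, c=-3, d=9
r1+r2+r3 = -8
r1r2+r1r3+r2r3 = -3
r1r2r3 = -9


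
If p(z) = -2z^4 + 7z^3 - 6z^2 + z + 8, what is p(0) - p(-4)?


p(0) = 8
p(-4) = -1052
p(0) - p(-4) = 8 + 1052 = 1060


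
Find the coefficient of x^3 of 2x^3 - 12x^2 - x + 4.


Read off the coefficient of x^3: 2


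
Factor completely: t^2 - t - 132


Roots satisfy r1 + r2 = -b/a = 1 and r1*r2 = c/a = -132.
So r1 = -11, r2 = 12.
t^2 - t - 132 = (t - r1)(t - r2) = (t + 11)(t - 12)


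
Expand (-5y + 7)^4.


Expand (-5y + 7)^4 by repeated multiplication:
  (-5y + 7)^2 = 25y^2 - 70y + 49
  (-5y + 7)^3 = -125y^3 + 525y^2 - 735y + 343
= 625y^4 - 3500y^3 + 7350y^2 - 6860y + 2401


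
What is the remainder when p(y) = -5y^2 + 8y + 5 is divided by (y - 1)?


By the Remainder Theorem, the remainder equals p(1):
  -5*(1)^2 = -5
  8*(1)^1 = 8
  constant: 5
Sum: -5 + 8 + 5 = 8


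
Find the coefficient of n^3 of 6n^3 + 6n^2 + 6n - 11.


Read off the coefficient of n^3: 6


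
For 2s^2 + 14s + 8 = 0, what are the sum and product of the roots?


For as^2+bs+c=0: sum = -b/a, product = c/a.
a=2, b=14, c=8
Sum = -(14)/2 = -7
Product = (8)/2 = 4


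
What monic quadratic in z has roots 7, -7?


p(z) = (z - 7)(z + 7)
Expand: z^2 - 49


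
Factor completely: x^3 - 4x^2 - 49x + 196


Try integer roots (divisors of 196). x=7: p(7)=0.
Divide out (x - 7): quotient is x^2 + 3x - 28.
Factor the quadratic: (x + 7)(x - 4)
Result: (x - 7)(x + 7)(x - 4)


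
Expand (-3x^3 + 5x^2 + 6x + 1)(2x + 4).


Distribute each term of the first polynomial:
  (-3x^3)(2x + 4) = -6x^4 - 12x^3
  (5x^2)(2x + 4) = 10x^3 + 20x^2
  (6x)(2x + 4) = 12x^2 + 24x
  (1)(2x + 4) = 2x + 4
Sum: -6x^4 - 2x^3 + 32x^2 + 26x + 4


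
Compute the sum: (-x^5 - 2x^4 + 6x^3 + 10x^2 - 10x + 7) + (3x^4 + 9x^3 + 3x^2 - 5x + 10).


Align terms by degree and add:
  -x^5 - 2x^4 + 6x^3 + 10x^2 - 10x + 7
+ 3x^4 + 9x^3 + 3x^2 - 5x + 10
= -x^5 + x^4 + 15x^3 + 13x^2 - 15x + 17


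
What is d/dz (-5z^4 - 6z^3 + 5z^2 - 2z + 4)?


Apply the power rule term by term:
  d/dz(-5z^4) = -20z^3
  d/dz(-6z^3) = -18z^2
  d/dz(5z^2) = 10z
  d/dz(-2z) = -2
  d/dz(4) = 0
p'(z) = -20z^3 - 18z^2 + 10z - 2


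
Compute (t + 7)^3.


Expand (t + 7)^3 by repeated multiplication:
  (t + 7)^2 = t^2 + 14t + 49
= t^3 + 21t^2 + 147t + 343


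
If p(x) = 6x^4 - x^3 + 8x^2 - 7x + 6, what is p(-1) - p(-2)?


p(-1) = 28
p(-2) = 156
p(-1) - p(-2) = 28 - 156 = -128


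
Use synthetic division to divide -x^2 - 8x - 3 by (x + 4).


Synthetic division with c = -4. Coefficients: -1, -8, -3
Bring down -1.
  -1 * -4 = 4; 4 - 8 = -4
  -4 * -4 = 16; 16 - 3 = 13
Quotient: -x - 4, Remainder: 13


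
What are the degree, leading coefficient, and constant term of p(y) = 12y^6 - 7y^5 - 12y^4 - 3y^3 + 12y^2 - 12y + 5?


Highest power of y is 6, with coefficient 12. Constant term is 5.
Degree = 6, leading coefficient = 12, constant term = 5


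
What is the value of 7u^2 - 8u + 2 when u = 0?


Using direct substitution:
  7 * (0)^2 = 0
  -8 * (0)^1 = 0
  constant: 2
Sum = 0 + 0 + 2 = 2


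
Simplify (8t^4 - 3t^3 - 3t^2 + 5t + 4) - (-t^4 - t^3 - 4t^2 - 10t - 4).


Distribute the minus sign:
  (8t^4 - 3t^3 - 3t^2 + 5t + 4)
- (-t^4 - t^3 - 4t^2 - 10t - 4)
Negate second polynomial: t^4 + t^3 + 4t^2 + 10t + 4
Add: 9t^4 - 2t^3 + t^2 + 15t + 8


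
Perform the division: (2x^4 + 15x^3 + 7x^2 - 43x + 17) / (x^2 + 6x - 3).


(2x^4 + 15x^3 + 7x^2 - 43x + 17) / (x^2 + 6x - 3)
Step 1: 2x^2 * (x^2 + 6x - 3) = 2x^4 + 12x^3 - 6x^2; subtract.
Step 2: 3x * (x^2 + 6x - 3) = 3x^3 + 18x^2 - 9x; subtract.
Step 3: -5 * (x^2 + 6x - 3) = -5x^2 - 30x + 15; subtract.
Quotient: 2x^2 + 3x - 5, Remainder: -4x + 2


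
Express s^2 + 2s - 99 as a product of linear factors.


Roots satisfy r1 + r2 = -b/a = -2 and r1*r2 = c/a = -99.
So r1 = 9, r2 = -11.
s^2 + 2s - 99 = (s - r1)(s - r2) = (s - 9)(s + 11)


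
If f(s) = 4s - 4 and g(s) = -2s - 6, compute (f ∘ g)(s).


Substitute g(s) into f:
f(g(s)) = 4*(-2s - 6) + (-4)
Expand and combine: -8s - 28


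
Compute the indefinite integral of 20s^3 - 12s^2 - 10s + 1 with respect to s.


Reverse power rule on each term:
  ∫ 20s^3 ds = 5s^4
  ∫ -12s^2 ds = -4s^3
  ∫ -10s ds = -5s^2
  ∫ 1 ds = s
F(s) = 5s^4 - 4s^3 - 5s^2 + s + C


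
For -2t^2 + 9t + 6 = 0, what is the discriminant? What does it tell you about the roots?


D = b^2 - 4ac = (9)^2 - 4(-2)(6) = 81 + 48 = 129
Since D > 0: two distinct irrational roots


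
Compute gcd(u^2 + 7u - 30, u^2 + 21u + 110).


Factor each:
  u^2 + 7u - 30 = (u + 10)(u - 3)
  u^2 + 21u + 110 = (u + 10)(u + 11)
Common monic factor: u + 10


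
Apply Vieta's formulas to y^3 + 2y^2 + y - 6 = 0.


Monic cubic y^3+by^2+cy+d=0: sum=-b, pairwise sum=c, product=-d.
b=2, c=1, d=-6
r1+r2+r3 = -2
r1r2+r1r3+r2r3 = 1
r1r2r3 = 6


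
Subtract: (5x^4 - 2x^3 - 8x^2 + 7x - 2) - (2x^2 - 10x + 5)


Distribute the minus sign:
  (5x^4 - 2x^3 - 8x^2 + 7x - 2)
- (2x^2 - 10x + 5)
Negate second polynomial: -2x^2 + 10x - 5
Add: 5x^4 - 2x^3 - 10x^2 + 17x - 7


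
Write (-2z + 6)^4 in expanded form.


Expand (-2z + 6)^4 by repeated multiplication:
  (-2z + 6)^2 = 4z^2 - 24z + 36
  (-2z + 6)^3 = -8z^3 + 72z^2 - 216z + 216
= 16z^4 - 192z^3 + 864z^2 - 1728z + 1296


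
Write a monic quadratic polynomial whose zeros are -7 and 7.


p(n) = (n + 7)(n - 7)
Expand: n^2 - 49


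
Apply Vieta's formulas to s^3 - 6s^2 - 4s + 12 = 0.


Monic cubic s^3+bs^2+cs+d=0: sum=-b, pairwise sum=c, product=-d.
b=-6, c=-4, d=12
r1+r2+r3 = 6
r1r2+r1r3+r2r3 = -4
r1r2r3 = -12


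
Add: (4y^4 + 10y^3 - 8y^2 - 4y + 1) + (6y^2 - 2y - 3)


Align terms by degree and add:
  4y^4 + 10y^3 - 8y^2 - 4y + 1
+ 6y^2 - 2y - 3
= 4y^4 + 10y^3 - 2y^2 - 6y - 2


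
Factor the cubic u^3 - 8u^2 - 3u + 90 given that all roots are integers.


Try integer roots (divisors of 90). u=5: p(5)=0.
Divide out (u - 5): quotient is u^2 - 3u - 18.
Factor the quadratic: (u - 6)(u + 3)
Result: (u - 5)(u - 6)(u + 3)


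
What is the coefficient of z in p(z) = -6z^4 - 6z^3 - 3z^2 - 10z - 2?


Read off the coefficient of z: -10


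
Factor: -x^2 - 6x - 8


Roots satisfy r1 + r2 = -b/a = -6 and r1*r2 = c/a = 8.
So r1 = -4, r2 = -2.
-x^2 - 6x - 8 = -(x - r1)(x - r2) = -(x + 4)(x + 2)


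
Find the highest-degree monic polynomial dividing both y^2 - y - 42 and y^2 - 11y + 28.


Factor each:
  y^2 - y - 42 = (y - 7)(y + 6)
  y^2 - 11y + 28 = (y - 7)(y - 4)
Common monic factor: y - 7


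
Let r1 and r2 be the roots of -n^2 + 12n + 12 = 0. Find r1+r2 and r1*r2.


For an^2+bn+c=0: sum = -b/a, product = c/a.
a=-1, b=12, c=12
Sum = -(12)/-1 = 12
Product = (12)/-1 = -12


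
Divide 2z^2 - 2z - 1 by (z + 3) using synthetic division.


Synthetic division with c = -3. Coefficients: 2, -2, -1
Bring down 2.
  2 * -3 = -6; -6 - 2 = -8
  -8 * -3 = 24; 24 - 1 = 23
Quotient: 2z - 8, Remainder: 23


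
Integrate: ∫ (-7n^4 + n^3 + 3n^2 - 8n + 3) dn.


Reverse power rule on each term:
  ∫ -7n^4 dn = -(7/5)n^5
  ∫ n^3 dn = (1/4)n^4
  ∫ 3n^2 dn = n^3
  ∫ -8n dn = -4n^2
  ∫ 3 dn = 3n
F(n) = -(7/5)n^5 + (1/4)n^4 + n^3 - 4n^2 + 3n + C


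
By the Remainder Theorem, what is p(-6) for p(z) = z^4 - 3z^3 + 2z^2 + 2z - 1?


By the Remainder Theorem, the remainder equals p(-6):
  1*(-6)^4 = 1296
  -3*(-6)^3 = 648
  2*(-6)^2 = 72
  2*(-6)^1 = -12
  constant: -1
Sum: 1296 + 648 + 72 - 12 - 1 = 2003


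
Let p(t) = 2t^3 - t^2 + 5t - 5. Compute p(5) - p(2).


p(5) = 245
p(2) = 17
p(5) - p(2) = 245 - 17 = 228


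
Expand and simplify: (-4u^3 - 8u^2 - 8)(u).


Distribute each term of the first polynomial:
  (-4u^3)(u) = -4u^4
  (-8u^2)(u) = -8u^3
  (-8)(u) = -8u
Sum: -4u^4 - 8u^3 - 8u


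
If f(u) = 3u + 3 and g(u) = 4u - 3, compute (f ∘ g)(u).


Substitute g(u) into f:
f(g(u)) = 3*(4u - 3) + 3
Expand and combine: 12u - 6


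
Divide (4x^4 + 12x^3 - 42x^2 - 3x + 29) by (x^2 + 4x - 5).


(4x^4 + 12x^3 - 42x^2 - 3x + 29) / (x^2 + 4x - 5)
Step 1: 4x^2 * (x^2 + 4x - 5) = 4x^4 + 16x^3 - 20x^2; subtract.
Step 2: -4x * (x^2 + 4x - 5) = -4x^3 - 16x^2 + 20x; subtract.
Step 3: -6 * (x^2 + 4x - 5) = -6x^2 - 24x + 30; subtract.
Quotient: 4x^2 - 4x - 6, Remainder: x - 1


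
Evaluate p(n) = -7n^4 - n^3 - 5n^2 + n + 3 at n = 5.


Using direct substitution:
  -7 * (5)^4 = -4375
  -1 * (5)^3 = -125
  -5 * (5)^2 = -125
  1 * (5)^1 = 5
  constant: 3
Sum = -4375 - 125 - 125 + 5 + 3 = -4617


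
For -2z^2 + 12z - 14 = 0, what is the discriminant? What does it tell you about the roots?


D = b^2 - 4ac = (12)^2 - 4(-2)(-14) = 144 - 112 = 32
Since D > 0: two distinct irrational roots


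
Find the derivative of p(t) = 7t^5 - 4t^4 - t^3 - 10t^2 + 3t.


Apply the power rule term by term:
  d/dt(7t^5) = 35t^4
  d/dt(-4t^4) = -16t^3
  d/dt(-t^3) = -3t^2
  d/dt(-10t^2) = -20t
  d/dt(3t) = 3
p'(t) = 35t^4 - 16t^3 - 3t^2 - 20t + 3


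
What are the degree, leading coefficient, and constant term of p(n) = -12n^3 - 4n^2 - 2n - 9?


Highest power of n is 3, with coefficient -12. Constant term is -9.
Degree = 3, leading coefficient = -12, constant term = -9


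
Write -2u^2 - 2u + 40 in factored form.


Roots satisfy r1 + r2 = -b/a = -1 and r1*r2 = c/a = -20.
So r1 = 4, r2 = -5.
-2u^2 - 2u + 40 = -2(u - r1)(u - r2) = -2(u - 4)(u + 5)


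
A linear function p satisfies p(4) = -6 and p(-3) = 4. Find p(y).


p(y) = my + b. Using p(4)=-6, p(-3)=4:
m = (-6 - 4)/(4 + 3) = -10/7 = -10/7
b = -6 - m*(4) = -6 + 40/7 = -2/7
p(y) = -(10/7)y - (2/7)


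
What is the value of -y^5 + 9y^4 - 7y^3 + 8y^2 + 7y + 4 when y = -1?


Using direct substitution:
  -1 * (-1)^5 = 1
  9 * (-1)^4 = 9
  -7 * (-1)^3 = 7
  8 * (-1)^2 = 8
  7 * (-1)^1 = -7
  constant: 4
Sum = 1 + 9 + 7 + 8 - 7 + 4 = 22


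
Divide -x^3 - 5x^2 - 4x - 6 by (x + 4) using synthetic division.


Synthetic division with c = -4. Coefficients: -1, -5, -4, -6
Bring down -1.
  -1 * -4 = 4; 4 - 5 = -1
  -1 * -4 = 4; 4 - 4 = 0
  0 * -4 = 0; 0 - 6 = -6
Quotient: -x^2 - x, Remainder: -6


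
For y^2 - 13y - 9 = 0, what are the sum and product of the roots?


For ay^2+by+c=0: sum = -b/a, product = c/a.
a=1, b=-13, c=-9
Sum = -(-13)/1 = 13
Product = (-9)/1 = -9


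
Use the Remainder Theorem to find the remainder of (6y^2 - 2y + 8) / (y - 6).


By the Remainder Theorem, the remainder equals p(6):
  6*(6)^2 = 216
  -2*(6)^1 = -12
  constant: 8
Sum: 216 - 12 + 8 = 212


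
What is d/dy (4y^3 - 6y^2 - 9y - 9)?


Apply the power rule term by term:
  d/dy(4y^3) = 12y^2
  d/dy(-6y^2) = -12y
  d/dy(-9y) = -9
  d/dy(-9) = 0
p'(y) = 12y^2 - 12y - 9


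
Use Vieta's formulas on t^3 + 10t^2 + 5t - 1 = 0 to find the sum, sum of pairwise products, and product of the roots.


Monic cubic t^3+bt^2+ct+d=0: sum=-b, pairwise sum=c, product=-d.
b=10, c=5, d=-1
r1+r2+r3 = -10
r1r2+r1r3+r2r3 = 5
r1r2r3 = 1


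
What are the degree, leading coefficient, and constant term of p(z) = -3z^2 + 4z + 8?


Highest power of z is 2, with coefficient -3. Constant term is 8.
Degree = 2, leading coefficient = -3, constant term = 8


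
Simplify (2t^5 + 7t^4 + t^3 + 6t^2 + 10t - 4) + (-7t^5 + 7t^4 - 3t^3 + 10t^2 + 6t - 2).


Align terms by degree and add:
  2t^5 + 7t^4 + t^3 + 6t^2 + 10t - 4
  -7t^5 + 7t^4 - 3t^3 + 10t^2 + 6t - 2
= -5t^5 + 14t^4 - 2t^3 + 16t^2 + 16t - 6


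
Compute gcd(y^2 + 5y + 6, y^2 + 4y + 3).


Factor each:
  y^2 + 5y + 6 = (y + 3)(y + 2)
  y^2 + 4y + 3 = (y + 3)(y + 1)
Common monic factor: y + 3


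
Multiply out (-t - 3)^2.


Expand (-t - 3)^2 by repeated multiplication:
= t^2 + 6t + 9


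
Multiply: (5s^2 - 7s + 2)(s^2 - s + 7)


Distribute each term of the first polynomial:
  (5s^2)(s^2 - s + 7) = 5s^4 - 5s^3 + 35s^2
  (-7s)(s^2 - s + 7) = -7s^3 + 7s^2 - 49s
  (2)(s^2 - s + 7) = 2s^2 - 2s + 14
Sum: 5s^4 - 12s^3 + 44s^2 - 51s + 14


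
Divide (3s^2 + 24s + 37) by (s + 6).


(3s^2 + 24s + 37) / (s + 6)
Step 1: 3s * (s + 6) = 3s^2 + 18s; subtract.
Step 2: 6 * (s + 6) = 6s + 36; subtract.
Quotient: 3s + 6, Remainder: 1


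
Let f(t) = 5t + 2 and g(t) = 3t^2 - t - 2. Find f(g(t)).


Substitute g(t) into f:
f(g(t)) = 5*(3t^2 - t - 2) + 2
Expand and combine: 15t^2 - 5t - 8


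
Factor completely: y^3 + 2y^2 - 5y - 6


Try integer roots (divisors of -6). y=-3: p(-3)=0.
Divide out (y + 3): quotient is y^2 - y - 2.
Factor the quadratic: (y - 2)(y + 1)
Result: (y + 3)(y - 2)(y + 1)


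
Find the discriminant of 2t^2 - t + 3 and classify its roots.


D = b^2 - 4ac = (-1)^2 - 4(2)(3) = 1 - 24 = -23
Since D < 0: two complex conjugate roots (no real roots)


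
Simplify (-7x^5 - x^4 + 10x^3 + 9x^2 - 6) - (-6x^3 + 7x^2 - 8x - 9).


Distribute the minus sign:
  (-7x^5 - x^4 + 10x^3 + 9x^2 - 6)
- (-6x^3 + 7x^2 - 8x - 9)
Negate second polynomial: 6x^3 - 7x^2 + 8x + 9
Add: -7x^5 - x^4 + 16x^3 + 2x^2 + 8x + 3


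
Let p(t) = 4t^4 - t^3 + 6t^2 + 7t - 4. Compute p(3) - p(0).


p(3) = 368
p(0) = -4
p(3) - p(0) = 368 + 4 = 372


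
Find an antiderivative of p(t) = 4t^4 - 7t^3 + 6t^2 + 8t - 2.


Reverse power rule on each term:
  ∫ 4t^4 dt = (4/5)t^5
  ∫ -7t^3 dt = -(7/4)t^4
  ∫ 6t^2 dt = 2t^3
  ∫ 8t dt = 4t^2
  ∫ -2 dt = -2t
F(t) = (4/5)t^5 - (7/4)t^4 + 2t^3 + 4t^2 - 2t + C


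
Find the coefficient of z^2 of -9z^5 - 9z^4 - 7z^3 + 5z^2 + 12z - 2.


Read off the coefficient of z^2: 5


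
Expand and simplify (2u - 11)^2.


Expand (2u - 11)^2 by repeated multiplication:
= 4u^2 - 44u + 121


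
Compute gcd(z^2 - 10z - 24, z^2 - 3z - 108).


Factor each:
  z^2 - 10z - 24 = (z - 12)(z + 2)
  z^2 - 3z - 108 = (z - 12)(z + 9)
Common monic factor: z - 12


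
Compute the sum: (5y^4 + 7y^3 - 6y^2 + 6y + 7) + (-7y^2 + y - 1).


Align terms by degree and add:
  5y^4 + 7y^3 - 6y^2 + 6y + 7
  -7y^2 + y - 1
= 5y^4 + 7y^3 - 13y^2 + 7y + 6


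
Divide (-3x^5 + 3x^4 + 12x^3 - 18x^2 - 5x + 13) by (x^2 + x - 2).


(-3x^5 + 3x^4 + 12x^3 - 18x^2 - 5x + 13) / (x^2 + x - 2)
Step 1: -3x^3 * (x^2 + x - 2) = -3x^5 - 3x^4 + 6x^3; subtract.
Step 2: 6x^2 * (x^2 + x - 2) = 6x^4 + 6x^3 - 12x^2; subtract.
Step 3: 0 * (x^2 + x - 2) = 0; subtract.
Step 4: -6 * (x^2 + x - 2) = -6x^2 - 6x + 12; subtract.
Quotient: -3x^3 + 6x^2 - 6, Remainder: x + 1


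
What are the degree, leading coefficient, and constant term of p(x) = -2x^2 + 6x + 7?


Highest power of x is 2, with coefficient -2. Constant term is 7.
Degree = 2, leading coefficient = -2, constant term = 7


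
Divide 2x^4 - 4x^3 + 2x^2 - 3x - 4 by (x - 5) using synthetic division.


Synthetic division with c = 5. Coefficients: 2, -4, 2, -3, -4
Bring down 2.
  2 * 5 = 10; 10 - 4 = 6
  6 * 5 = 30; 30 + 2 = 32
  32 * 5 = 160; 160 - 3 = 157
  157 * 5 = 785; 785 - 4 = 781
Quotient: 2x^3 + 6x^2 + 32x + 157, Remainder: 781


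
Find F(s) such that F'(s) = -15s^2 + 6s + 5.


Reverse power rule on each term:
  ∫ -15s^2 ds = -5s^3
  ∫ 6s ds = 3s^2
  ∫ 5 ds = 5s
F(s) = -5s^3 + 3s^2 + 5s + C


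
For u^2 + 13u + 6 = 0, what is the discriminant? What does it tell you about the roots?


D = b^2 - 4ac = (13)^2 - 4(1)(6) = 169 - 24 = 145
Since D > 0: two distinct irrational roots


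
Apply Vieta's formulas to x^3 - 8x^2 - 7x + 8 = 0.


Monic cubic x^3+bx^2+cx+d=0: sum=-b, pairwise sum=c, product=-d.
b=-8, c=-7, d=8
r1+r2+r3 = 8
r1r2+r1r3+r2r3 = -7
r1r2r3 = -8


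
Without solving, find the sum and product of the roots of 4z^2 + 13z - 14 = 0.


For az^2+bz+c=0: sum = -b/a, product = c/a.
a=4, b=13, c=-14
Sum = -(13)/4 = -13/4
Product = (-14)/4 = -7/2


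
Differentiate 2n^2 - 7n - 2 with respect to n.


Apply the power rule term by term:
  d/dn(2n^2) = 4n
  d/dn(-7n) = -7
  d/dn(-2) = 0
p'(n) = 4n - 7


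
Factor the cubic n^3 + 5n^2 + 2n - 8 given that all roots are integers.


Try integer roots (divisors of -8). n=1: p(1)=0.
Divide out (n - 1): quotient is n^2 + 6n + 8.
Factor the quadratic: (n + 4)(n + 2)
Result: (n - 1)(n + 4)(n + 2)


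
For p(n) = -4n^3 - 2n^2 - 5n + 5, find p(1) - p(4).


p(1) = -6
p(4) = -303
p(1) - p(4) = -6 + 303 = 297


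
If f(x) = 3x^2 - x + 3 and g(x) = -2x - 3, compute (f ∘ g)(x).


Substitute g(x) into f:
f(g(x)) = 3*(-2x - 3)^2 + (-1)*(-2x - 3) + 3
(-2x - 3)^2 = 4x^2 + 12x + 9
Expand and combine: 12x^2 + 38x + 33


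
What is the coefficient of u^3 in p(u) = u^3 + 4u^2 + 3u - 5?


Read off the coefficient of u^3: 1


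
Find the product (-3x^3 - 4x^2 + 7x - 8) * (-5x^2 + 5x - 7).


Distribute each term of the first polynomial:
  (-3x^3)(-5x^2 + 5x - 7) = 15x^5 - 15x^4 + 21x^3
  (-4x^2)(-5x^2 + 5x - 7) = 20x^4 - 20x^3 + 28x^2
  (7x)(-5x^2 + 5x - 7) = -35x^3 + 35x^2 - 49x
  (-8)(-5x^2 + 5x - 7) = 40x^2 - 40x + 56
Sum: 15x^5 + 5x^4 - 34x^3 + 103x^2 - 89x + 56


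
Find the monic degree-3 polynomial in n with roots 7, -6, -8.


p(n) = (n - 7)(n + 6)(n + 8)
Expand: n^3 + 7n^2 - 50n - 336


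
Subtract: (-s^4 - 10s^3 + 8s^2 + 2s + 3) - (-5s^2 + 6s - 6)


Distribute the minus sign:
  (-s^4 - 10s^3 + 8s^2 + 2s + 3)
- (-5s^2 + 6s - 6)
Negate second polynomial: 5s^2 - 6s + 6
Add: -s^4 - 10s^3 + 13s^2 - 4s + 9


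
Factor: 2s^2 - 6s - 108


Roots satisfy r1 + r2 = -b/a = 3 and r1*r2 = c/a = -54.
So r1 = 9, r2 = -6.
2s^2 - 6s - 108 = 2(s - r1)(s - r2) = 2(s - 9)(s + 6)


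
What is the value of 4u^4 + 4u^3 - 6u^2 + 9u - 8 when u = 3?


Using direct substitution:
  4 * (3)^4 = 324
  4 * (3)^3 = 108
  -6 * (3)^2 = -54
  9 * (3)^1 = 27
  constant: -8
Sum = 324 + 108 - 54 + 27 - 8 = 397


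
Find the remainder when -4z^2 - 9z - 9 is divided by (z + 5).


By the Remainder Theorem, the remainder equals p(-5):
  -4*(-5)^2 = -100
  -9*(-5)^1 = 45
  constant: -9
Sum: -100 + 45 - 9 = -64


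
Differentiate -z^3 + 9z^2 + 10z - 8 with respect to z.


Apply the power rule term by term:
  d/dz(-z^3) = -3z^2
  d/dz(9z^2) = 18z
  d/dz(10z) = 10
  d/dz(-8) = 0
p'(z) = -3z^2 + 18z + 10


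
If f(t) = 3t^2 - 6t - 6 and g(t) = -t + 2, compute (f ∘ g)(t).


Substitute g(t) into f:
f(g(t)) = 3*(-t + 2)^2 + (-6)*(-t + 2) + (-6)
(-t + 2)^2 = t^2 - 4t + 4
Expand and combine: 3t^2 - 6t - 6


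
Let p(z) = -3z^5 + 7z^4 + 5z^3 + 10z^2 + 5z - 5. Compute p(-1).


Using direct substitution:
  -3 * (-1)^5 = 3
  7 * (-1)^4 = 7
  5 * (-1)^3 = -5
  10 * (-1)^2 = 10
  5 * (-1)^1 = -5
  constant: -5
Sum = 3 + 7 - 5 + 10 - 5 - 5 = 5


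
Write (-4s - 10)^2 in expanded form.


Expand (-4s - 10)^2 by repeated multiplication:
= 16s^2 + 80s + 100


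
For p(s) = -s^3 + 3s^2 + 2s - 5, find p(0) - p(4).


p(0) = -5
p(4) = -13
p(0) - p(4) = -5 + 13 = 8


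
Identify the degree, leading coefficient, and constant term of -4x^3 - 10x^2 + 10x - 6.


Highest power of x is 3, with coefficient -4. Constant term is -6.
Degree = 3, leading coefficient = -4, constant term = -6


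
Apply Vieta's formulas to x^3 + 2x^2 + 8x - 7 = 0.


Monic cubic x^3+bx^2+cx+d=0: sum=-b, pairwise sum=c, product=-d.
b=2, c=8, d=-7
r1+r2+r3 = -2
r1r2+r1r3+r2r3 = 8
r1r2r3 = 7


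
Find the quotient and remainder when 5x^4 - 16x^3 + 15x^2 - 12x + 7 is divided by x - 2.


(5x^4 - 16x^3 + 15x^2 - 12x + 7) / (x - 2)
Step 1: 5x^3 * (x - 2) = 5x^4 - 10x^3; subtract.
Step 2: -6x^2 * (x - 2) = -6x^3 + 12x^2; subtract.
Step 3: 3x * (x - 2) = 3x^2 - 6x; subtract.
Step 4: -6 * (x - 2) = -6x + 12; subtract.
Quotient: 5x^3 - 6x^2 + 3x - 6, Remainder: -5


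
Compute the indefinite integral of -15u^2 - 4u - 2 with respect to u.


Reverse power rule on each term:
  ∫ -15u^2 du = -5u^3
  ∫ -4u du = -2u^2
  ∫ -2 du = -2u
F(u) = -5u^3 - 2u^2 - 2u + C


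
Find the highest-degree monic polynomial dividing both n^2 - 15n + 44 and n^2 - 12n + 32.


Factor each:
  n^2 - 15n + 44 = (n - 4)(n - 11)
  n^2 - 12n + 32 = (n - 4)(n - 8)
Common monic factor: n - 4


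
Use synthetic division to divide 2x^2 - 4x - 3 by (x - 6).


Synthetic division with c = 6. Coefficients: 2, -4, -3
Bring down 2.
  2 * 6 = 12; 12 - 4 = 8
  8 * 6 = 48; 48 - 3 = 45
Quotient: 2x + 8, Remainder: 45


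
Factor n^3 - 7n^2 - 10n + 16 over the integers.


Try integer roots (divisors of 16). n=-2: p(-2)=0.
Divide out (n + 2): quotient is n^2 - 9n + 8.
Factor the quadratic: (n - 1)(n - 8)
Result: (n + 2)(n - 1)(n - 8)


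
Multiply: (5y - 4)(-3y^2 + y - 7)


Distribute each term of the first polynomial:
  (5y)(-3y^2 + y - 7) = -15y^3 + 5y^2 - 35y
  (-4)(-3y^2 + y - 7) = 12y^2 - 4y + 28
Sum: -15y^3 + 17y^2 - 39y + 28


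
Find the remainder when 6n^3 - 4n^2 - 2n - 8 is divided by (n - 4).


By the Remainder Theorem, the remainder equals p(4):
  6*(4)^3 = 384
  -4*(4)^2 = -64
  -2*(4)^1 = -8
  constant: -8
Sum: 384 - 64 - 8 - 8 = 304


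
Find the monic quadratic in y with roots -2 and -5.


p(y) = (y + 2)(y + 5)
Expand: y^2 + 7y + 10


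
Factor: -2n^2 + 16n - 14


Roots satisfy r1 + r2 = -b/a = 8 and r1*r2 = c/a = 7.
So r1 = 7, r2 = 1.
-2n^2 + 16n - 14 = -2(n - r1)(n - r2) = -2(n - 7)(n - 1)


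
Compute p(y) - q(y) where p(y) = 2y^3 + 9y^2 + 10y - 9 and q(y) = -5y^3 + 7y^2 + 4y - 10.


Distribute the minus sign:
  (2y^3 + 9y^2 + 10y - 9)
- (-5y^3 + 7y^2 + 4y - 10)
Negate second polynomial: 5y^3 - 7y^2 - 4y + 10
Add: 7y^3 + 2y^2 + 6y + 1


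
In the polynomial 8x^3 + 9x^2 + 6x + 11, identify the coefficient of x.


Read off the coefficient of x: 6


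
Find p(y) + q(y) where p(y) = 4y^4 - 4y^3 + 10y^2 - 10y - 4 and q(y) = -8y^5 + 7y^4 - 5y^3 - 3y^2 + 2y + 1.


Align terms by degree and add:
  4y^4 - 4y^3 + 10y^2 - 10y - 4
  -8y^5 + 7y^4 - 5y^3 - 3y^2 + 2y + 1
= -8y^5 + 11y^4 - 9y^3 + 7y^2 - 8y - 3


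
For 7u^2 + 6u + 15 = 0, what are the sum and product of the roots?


For au^2+bu+c=0: sum = -b/a, product = c/a.
a=7, b=6, c=15
Sum = -(6)/7 = -6/7
Product = (15)/7 = 15/7


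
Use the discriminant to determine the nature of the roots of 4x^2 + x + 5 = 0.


D = b^2 - 4ac = (1)^2 - 4(4)(5) = 1 - 80 = -79
Since D < 0: two complex conjugate roots (no real roots)


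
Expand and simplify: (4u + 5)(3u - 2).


Distribute each term of the first polynomial:
  (4u)(3u - 2) = 12u^2 - 8u
  (5)(3u - 2) = 15u - 10
Sum: 12u^2 + 7u - 10


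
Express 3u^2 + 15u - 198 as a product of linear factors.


Roots satisfy r1 + r2 = -b/a = -5 and r1*r2 = c/a = -66.
So r1 = 6, r2 = -11.
3u^2 + 15u - 198 = 3(u - r1)(u - r2) = 3(u - 6)(u + 11)


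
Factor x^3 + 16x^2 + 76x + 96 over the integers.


Try integer roots (divisors of 96). x=-6: p(-6)=0.
Divide out (x + 6): quotient is x^2 + 10x + 16.
Factor the quadratic: (x + 8)(x + 2)
Result: (x + 6)(x + 8)(x + 2)


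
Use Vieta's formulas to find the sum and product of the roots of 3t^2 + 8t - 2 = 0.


For at^2+bt+c=0: sum = -b/a, product = c/a.
a=3, b=8, c=-2
Sum = -(8)/3 = -8/3
Product = (-2)/3 = -2/3


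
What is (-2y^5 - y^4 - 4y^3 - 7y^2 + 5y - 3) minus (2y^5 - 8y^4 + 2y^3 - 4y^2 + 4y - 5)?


Distribute the minus sign:
  (-2y^5 - y^4 - 4y^3 - 7y^2 + 5y - 3)
- (2y^5 - 8y^4 + 2y^3 - 4y^2 + 4y - 5)
Negate second polynomial: -2y^5 + 8y^4 - 2y^3 + 4y^2 - 4y + 5
Add: -4y^5 + 7y^4 - 6y^3 - 3y^2 + y + 2


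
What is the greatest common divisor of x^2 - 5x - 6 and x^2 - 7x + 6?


Factor each:
  x^2 - 5x - 6 = (x - 6)(x + 1)
  x^2 - 7x + 6 = (x - 6)(x - 1)
Common monic factor: x - 6


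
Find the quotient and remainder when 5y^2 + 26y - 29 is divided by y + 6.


(5y^2 + 26y - 29) / (y + 6)
Step 1: 5y * (y + 6) = 5y^2 + 30y; subtract.
Step 2: -4 * (y + 6) = -4y - 24; subtract.
Quotient: 5y - 4, Remainder: -5


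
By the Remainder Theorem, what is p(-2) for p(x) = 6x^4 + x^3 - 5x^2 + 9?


By the Remainder Theorem, the remainder equals p(-2):
  6*(-2)^4 = 96
  1*(-2)^3 = -8
  -5*(-2)^2 = -20
  0*(-2)^1 = 0
  constant: 9
Sum: 96 - 8 - 20 + 0 + 9 = 77


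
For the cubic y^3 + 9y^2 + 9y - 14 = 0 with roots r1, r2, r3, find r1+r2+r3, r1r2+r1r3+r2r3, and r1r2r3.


Monic cubic y^3+by^2+cy+d=0: sum=-b, pairwise sum=c, product=-d.
b=9, c=9, d=-14
r1+r2+r3 = -9
r1r2+r1r3+r2r3 = 9
r1r2r3 = 14


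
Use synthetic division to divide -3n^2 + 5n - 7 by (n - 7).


Synthetic division with c = 7. Coefficients: -3, 5, -7
Bring down -3.
  -3 * 7 = -21; -21 + 5 = -16
  -16 * 7 = -112; -112 - 7 = -119
Quotient: -3n - 16, Remainder: -119


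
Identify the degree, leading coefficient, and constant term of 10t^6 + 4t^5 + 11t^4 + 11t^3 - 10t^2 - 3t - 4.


Highest power of t is 6, with coefficient 10. Constant term is -4.
Degree = 6, leading coefficient = 10, constant term = -4


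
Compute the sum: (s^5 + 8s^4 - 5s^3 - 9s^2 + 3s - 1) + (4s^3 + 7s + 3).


Align terms by degree and add:
  s^5 + 8s^4 - 5s^3 - 9s^2 + 3s - 1
+ 4s^3 + 7s + 3
= s^5 + 8s^4 - s^3 - 9s^2 + 10s + 2


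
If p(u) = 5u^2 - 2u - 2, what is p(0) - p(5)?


p(0) = -2
p(5) = 113
p(0) - p(5) = -2 - 113 = -115


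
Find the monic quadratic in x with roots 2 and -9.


p(x) = (x - 2)(x + 9)
Expand: x^2 + 7x - 18


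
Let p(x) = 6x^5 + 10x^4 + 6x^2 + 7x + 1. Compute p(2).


Using direct substitution:
  6 * (2)^5 = 192
  10 * (2)^4 = 160
  0 * (2)^3 = 0
  6 * (2)^2 = 24
  7 * (2)^1 = 14
  constant: 1
Sum = 192 + 160 + 0 + 24 + 14 + 1 = 391


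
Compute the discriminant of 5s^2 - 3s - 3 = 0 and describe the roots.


D = b^2 - 4ac = (-3)^2 - 4(5)(-3) = 9 + 60 = 69
Since D > 0: two distinct irrational roots


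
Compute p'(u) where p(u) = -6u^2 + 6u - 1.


Apply the power rule term by term:
  d/du(-6u^2) = -12u
  d/du(6u) = 6
  d/du(-1) = 0
p'(u) = -12u + 6


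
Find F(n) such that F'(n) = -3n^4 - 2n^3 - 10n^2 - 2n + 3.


Reverse power rule on each term:
  ∫ -3n^4 dn = -(3/5)n^5
  ∫ -2n^3 dn = -(1/2)n^4
  ∫ -10n^2 dn = -(10/3)n^3
  ∫ -2n dn = -n^2
  ∫ 3 dn = 3n
F(n) = -(3/5)n^5 - (1/2)n^4 - (10/3)n^3 - n^2 + 3n + C


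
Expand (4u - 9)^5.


Expand (4u - 9)^5 by repeated multiplication:
  (4u - 9)^2 = 16u^2 - 72u + 81
  (4u - 9)^3 = 64u^3 - 432u^2 + 972u - 729
  (4u - 9)^4 = 256u^4 - 2304u^3 + 7776u^2 - 11664u + 6561
= 1024u^5 - 11520u^4 + 51840u^3 - 116640u^2 + 131220u - 59049


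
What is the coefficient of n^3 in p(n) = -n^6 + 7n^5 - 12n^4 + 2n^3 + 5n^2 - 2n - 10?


Read off the coefficient of n^3: 2


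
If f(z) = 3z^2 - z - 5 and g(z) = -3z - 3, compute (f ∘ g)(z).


Substitute g(z) into f:
f(g(z)) = 3*(-3z - 3)^2 + (-1)*(-3z - 3) + (-5)
(-3z - 3)^2 = 9z^2 + 18z + 9
Expand and combine: 27z^2 + 57z + 25


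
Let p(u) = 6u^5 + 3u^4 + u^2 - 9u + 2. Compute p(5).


Using direct substitution:
  6 * (5)^5 = 18750
  3 * (5)^4 = 1875
  0 * (5)^3 = 0
  1 * (5)^2 = 25
  -9 * (5)^1 = -45
  constant: 2
Sum = 18750 + 1875 + 0 + 25 - 45 + 2 = 20607


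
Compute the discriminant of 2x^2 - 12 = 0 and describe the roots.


D = b^2 - 4ac = (0)^2 - 4(2)(-12) = 0 + 96 = 96
Since D > 0: two distinct irrational roots


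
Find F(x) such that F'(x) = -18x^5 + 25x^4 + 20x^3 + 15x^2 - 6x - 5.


Reverse power rule on each term:
  ∫ -18x^5 dx = -3x^6
  ∫ 25x^4 dx = 5x^5
  ∫ 20x^3 dx = 5x^4
  ∫ 15x^2 dx = 5x^3
  ∫ -6x dx = -3x^2
  ∫ -5 dx = -5x
F(x) = -3x^6 + 5x^5 + 5x^4 + 5x^3 - 3x^2 - 5x + C


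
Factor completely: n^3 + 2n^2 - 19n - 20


Try integer roots (divisors of -20). n=-5: p(-5)=0.
Divide out (n + 5): quotient is n^2 - 3n - 4.
Factor the quadratic: (n - 4)(n + 1)
Result: (n + 5)(n - 4)(n + 1)


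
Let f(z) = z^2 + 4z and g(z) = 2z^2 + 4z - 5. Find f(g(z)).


Substitute g(z) into f:
f(g(z)) = 1*(2z^2 + 4z - 5)^2 + 4*(2z^2 + 4z - 5)
(2z^2 + 4z - 5)^2 = 4z^4 + 16z^3 - 4z^2 - 40z + 25
Expand and combine: 4z^4 + 16z^3 + 4z^2 - 24z + 5


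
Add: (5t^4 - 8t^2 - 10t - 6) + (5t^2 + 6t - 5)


Align terms by degree and add:
  5t^4 - 8t^2 - 10t - 6
+ 5t^2 + 6t - 5
= 5t^4 - 3t^2 - 4t - 11


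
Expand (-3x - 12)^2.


Expand (-3x - 12)^2 by repeated multiplication:
= 9x^2 + 72x + 144


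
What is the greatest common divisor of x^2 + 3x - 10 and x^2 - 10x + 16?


Factor each:
  x^2 + 3x - 10 = (x - 2)(x + 5)
  x^2 - 10x + 16 = (x - 2)(x - 8)
Common monic factor: x - 2


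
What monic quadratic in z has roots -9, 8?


p(z) = (z + 9)(z - 8)
Expand: z^2 + z - 72


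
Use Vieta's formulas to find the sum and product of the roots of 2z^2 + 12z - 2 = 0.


For az^2+bz+c=0: sum = -b/a, product = c/a.
a=2, b=12, c=-2
Sum = -(12)/2 = -6
Product = (-2)/2 = -1


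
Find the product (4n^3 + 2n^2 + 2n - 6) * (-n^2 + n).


Distribute each term of the first polynomial:
  (4n^3)(-n^2 + n) = -4n^5 + 4n^4
  (2n^2)(-n^2 + n) = -2n^4 + 2n^3
  (2n)(-n^2 + n) = -2n^3 + 2n^2
  (-6)(-n^2 + n) = 6n^2 - 6n
Sum: -4n^5 + 2n^4 + 8n^2 - 6n


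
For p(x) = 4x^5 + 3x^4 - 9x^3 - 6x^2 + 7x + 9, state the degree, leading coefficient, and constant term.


Highest power of x is 5, with coefficient 4. Constant term is 9.
Degree = 5, leading coefficient = 4, constant term = 9


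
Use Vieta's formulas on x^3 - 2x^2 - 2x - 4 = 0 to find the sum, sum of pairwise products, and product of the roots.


Monic cubic x^3+bx^2+cx+d=0: sum=-b, pairwise sum=c, product=-d.
b=-2, c=-2, d=-4
r1+r2+r3 = 2
r1r2+r1r3+r2r3 = -2
r1r2r3 = 4


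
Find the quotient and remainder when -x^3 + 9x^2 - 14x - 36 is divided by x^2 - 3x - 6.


(-x^3 + 9x^2 - 14x - 36) / (x^2 - 3x - 6)
Step 1: -x * (x^2 - 3x - 6) = -x^3 + 3x^2 + 6x; subtract.
Step 2: 6 * (x^2 - 3x - 6) = 6x^2 - 18x - 36; subtract.
Quotient: -x + 6, Remainder: -2x


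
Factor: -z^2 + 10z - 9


Roots satisfy r1 + r2 = -b/a = 10 and r1*r2 = c/a = 9.
So r1 = 1, r2 = 9.
-z^2 + 10z - 9 = -(z - r1)(z - r2) = -(z - 1)(z - 9)


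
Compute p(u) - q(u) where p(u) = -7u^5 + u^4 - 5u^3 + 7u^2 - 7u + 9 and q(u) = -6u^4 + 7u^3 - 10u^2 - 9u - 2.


Distribute the minus sign:
  (-7u^5 + u^4 - 5u^3 + 7u^2 - 7u + 9)
- (-6u^4 + 7u^3 - 10u^2 - 9u - 2)
Negate second polynomial: 6u^4 - 7u^3 + 10u^2 + 9u + 2
Add: -7u^5 + 7u^4 - 12u^3 + 17u^2 + 2u + 11


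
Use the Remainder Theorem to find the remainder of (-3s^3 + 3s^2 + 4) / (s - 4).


By the Remainder Theorem, the remainder equals p(4):
  -3*(4)^3 = -192
  3*(4)^2 = 48
  0*(4)^1 = 0
  constant: 4
Sum: -192 + 48 + 0 + 4 = -140


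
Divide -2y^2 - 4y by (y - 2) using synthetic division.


Synthetic division with c = 2. Coefficients: -2, -4, 0
Bring down -2.
  -2 * 2 = -4; -4 - 4 = -8
  -8 * 2 = -16; -16 + 0 = -16
Quotient: -2y - 8, Remainder: -16


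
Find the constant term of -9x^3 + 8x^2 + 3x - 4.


Read off the constant term: -4


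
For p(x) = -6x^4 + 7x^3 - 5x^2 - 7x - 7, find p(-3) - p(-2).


p(-3) = -706
p(-2) = -165
p(-3) - p(-2) = -706 + 165 = -541


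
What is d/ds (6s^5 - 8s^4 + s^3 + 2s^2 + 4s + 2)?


Apply the power rule term by term:
  d/ds(6s^5) = 30s^4
  d/ds(-8s^4) = -32s^3
  d/ds(s^3) = 3s^2
  d/ds(2s^2) = 4s
  d/ds(4s) = 4
  d/ds(2) = 0
p'(s) = 30s^4 - 32s^3 + 3s^2 + 4s + 4


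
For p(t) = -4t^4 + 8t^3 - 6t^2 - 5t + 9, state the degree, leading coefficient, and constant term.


Highest power of t is 4, with coefficient -4. Constant term is 9.
Degree = 4, leading coefficient = -4, constant term = 9


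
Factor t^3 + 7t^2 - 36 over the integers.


Try integer roots (divisors of -36). t=2: p(2)=0.
Divide out (t - 2): quotient is t^2 + 9t + 18.
Factor the quadratic: (t + 3)(t + 6)
Result: (t - 2)(t + 3)(t + 6)


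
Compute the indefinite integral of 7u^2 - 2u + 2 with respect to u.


Reverse power rule on each term:
  ∫ 7u^2 du = (7/3)u^3
  ∫ -2u du = -u^2
  ∫ 2 du = 2u
F(u) = (7/3)u^3 - u^2 + 2u + C


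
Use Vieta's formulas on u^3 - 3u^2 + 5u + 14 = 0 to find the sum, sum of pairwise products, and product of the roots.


Monic cubic u^3+bu^2+cu+d=0: sum=-b, pairwise sum=c, product=-d.
b=-3, c=5, d=14
r1+r2+r3 = 3
r1r2+r1r3+r2r3 = 5
r1r2r3 = -14


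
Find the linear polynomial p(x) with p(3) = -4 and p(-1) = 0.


p(x) = mx + b. Using p(3)=-4, p(-1)=0:
m = (-4)/(3 + 1) = -4/4 = -1
b = -4 - m*(3) = -4 + 3 = -1
p(x) = -x - 1


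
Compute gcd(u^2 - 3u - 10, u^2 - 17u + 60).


Factor each:
  u^2 - 3u - 10 = (u - 5)(u + 2)
  u^2 - 17u + 60 = (u - 5)(u - 12)
Common monic factor: u - 5


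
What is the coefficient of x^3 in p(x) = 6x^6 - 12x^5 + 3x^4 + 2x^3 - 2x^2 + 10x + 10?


Read off the coefficient of x^3: 2


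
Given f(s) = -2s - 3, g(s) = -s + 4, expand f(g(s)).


Substitute g(s) into f:
f(g(s)) = -2*(-s + 4) + (-3)
Expand and combine: 2s - 11


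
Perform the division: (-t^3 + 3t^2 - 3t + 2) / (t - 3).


(-t^3 + 3t^2 - 3t + 2) / (t - 3)
Step 1: -t^2 * (t - 3) = -t^3 + 3t^2; subtract.
Step 2: 0 * (t - 3) = 0; subtract.
Step 3: -3 * (t - 3) = -3t + 9; subtract.
Quotient: -t^2 - 3, Remainder: -7


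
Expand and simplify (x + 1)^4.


Expand (x + 1)^4 by repeated multiplication:
  (x + 1)^2 = x^2 + 2x + 1
  (x + 1)^3 = x^3 + 3x^2 + 3x + 1
= x^4 + 4x^3 + 6x^2 + 4x + 1


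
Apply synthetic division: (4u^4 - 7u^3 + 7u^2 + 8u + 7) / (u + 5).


Synthetic division with c = -5. Coefficients: 4, -7, 7, 8, 7
Bring down 4.
  4 * -5 = -20; -20 - 7 = -27
  -27 * -5 = 135; 135 + 7 = 142
  142 * -5 = -710; -710 + 8 = -702
  -702 * -5 = 3510; 3510 + 7 = 3517
Quotient: 4u^3 - 27u^2 + 142u - 702, Remainder: 3517


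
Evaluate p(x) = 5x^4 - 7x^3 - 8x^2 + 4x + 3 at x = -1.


Using direct substitution:
  5 * (-1)^4 = 5
  -7 * (-1)^3 = 7
  -8 * (-1)^2 = -8
  4 * (-1)^1 = -4
  constant: 3
Sum = 5 + 7 - 8 - 4 + 3 = 3


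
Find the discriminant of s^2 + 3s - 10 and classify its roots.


D = b^2 - 4ac = (3)^2 - 4(1)(-10) = 9 + 40 = 49
Since D > 0: two distinct rational roots


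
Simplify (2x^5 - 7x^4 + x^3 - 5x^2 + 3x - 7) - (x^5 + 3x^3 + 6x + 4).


Distribute the minus sign:
  (2x^5 - 7x^4 + x^3 - 5x^2 + 3x - 7)
- (x^5 + 3x^3 + 6x + 4)
Negate second polynomial: -x^5 - 3x^3 - 6x - 4
Add: x^5 - 7x^4 - 2x^3 - 5x^2 - 3x - 11


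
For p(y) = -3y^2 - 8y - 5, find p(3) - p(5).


p(3) = -56
p(5) = -120
p(3) - p(5) = -56 + 120 = 64


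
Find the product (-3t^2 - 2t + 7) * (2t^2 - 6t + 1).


Distribute each term of the first polynomial:
  (-3t^2)(2t^2 - 6t + 1) = -6t^4 + 18t^3 - 3t^2
  (-2t)(2t^2 - 6t + 1) = -4t^3 + 12t^2 - 2t
  (7)(2t^2 - 6t + 1) = 14t^2 - 42t + 7
Sum: -6t^4 + 14t^3 + 23t^2 - 44t + 7


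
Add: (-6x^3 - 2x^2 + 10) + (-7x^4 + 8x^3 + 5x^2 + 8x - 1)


Align terms by degree and add:
  -6x^3 - 2x^2 + 10
  -7x^4 + 8x^3 + 5x^2 + 8x - 1
= -7x^4 + 2x^3 + 3x^2 + 8x + 9


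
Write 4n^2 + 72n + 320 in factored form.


Roots satisfy r1 + r2 = -b/a = -18 and r1*r2 = c/a = 80.
So r1 = -10, r2 = -8.
4n^2 + 72n + 320 = 4(n - r1)(n - r2) = 4(n + 10)(n + 8)


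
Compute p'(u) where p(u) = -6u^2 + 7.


Apply the power rule term by term:
  d/du(-6u^2) = -12u
  d/du(7) = 0
p'(u) = -12u


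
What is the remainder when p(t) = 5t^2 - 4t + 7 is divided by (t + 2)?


By the Remainder Theorem, the remainder equals p(-2):
  5*(-2)^2 = 20
  -4*(-2)^1 = 8
  constant: 7
Sum: 20 + 8 + 7 = 35


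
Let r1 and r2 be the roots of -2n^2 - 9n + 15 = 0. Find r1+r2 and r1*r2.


For an^2+bn+c=0: sum = -b/a, product = c/a.
a=-2, b=-9, c=15
Sum = -(-9)/-2 = -9/2
Product = (15)/-2 = -15/2


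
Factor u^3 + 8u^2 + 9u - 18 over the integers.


Try integer roots (divisors of -18). u=-3: p(-3)=0.
Divide out (u + 3): quotient is u^2 + 5u - 6.
Factor the quadratic: (u + 6)(u - 1)
Result: (u + 3)(u + 6)(u - 1)


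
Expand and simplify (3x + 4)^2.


Expand (3x + 4)^2 by repeated multiplication:
= 9x^2 + 24x + 16


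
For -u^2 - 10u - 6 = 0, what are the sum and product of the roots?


For au^2+bu+c=0: sum = -b/a, product = c/a.
a=-1, b=-10, c=-6
Sum = -(-10)/-1 = -10
Product = (-6)/-1 = 6


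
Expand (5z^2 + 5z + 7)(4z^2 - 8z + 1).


Distribute each term of the first polynomial:
  (5z^2)(4z^2 - 8z + 1) = 20z^4 - 40z^3 + 5z^2
  (5z)(4z^2 - 8z + 1) = 20z^3 - 40z^2 + 5z
  (7)(4z^2 - 8z + 1) = 28z^2 - 56z + 7
Sum: 20z^4 - 20z^3 - 7z^2 - 51z + 7


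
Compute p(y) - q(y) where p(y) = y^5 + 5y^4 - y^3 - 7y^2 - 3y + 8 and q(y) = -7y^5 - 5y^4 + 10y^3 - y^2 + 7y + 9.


Distribute the minus sign:
  (y^5 + 5y^4 - y^3 - 7y^2 - 3y + 8)
- (-7y^5 - 5y^4 + 10y^3 - y^2 + 7y + 9)
Negate second polynomial: 7y^5 + 5y^4 - 10y^3 + y^2 - 7y - 9
Add: 8y^5 + 10y^4 - 11y^3 - 6y^2 - 10y - 1


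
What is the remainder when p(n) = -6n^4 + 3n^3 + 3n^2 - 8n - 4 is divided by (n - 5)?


By the Remainder Theorem, the remainder equals p(5):
  -6*(5)^4 = -3750
  3*(5)^3 = 375
  3*(5)^2 = 75
  -8*(5)^1 = -40
  constant: -4
Sum: -3750 + 375 + 75 - 40 - 4 = -3344


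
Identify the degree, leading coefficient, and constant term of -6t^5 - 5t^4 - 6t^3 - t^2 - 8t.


Highest power of t is 5, with coefficient -6. Constant term is 0.
Degree = 5, leading coefficient = -6, constant term = 0


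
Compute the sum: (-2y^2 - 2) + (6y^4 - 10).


Align terms by degree and add:
  -2y^2 - 2
+ 6y^4 - 10
= 6y^4 - 2y^2 - 12


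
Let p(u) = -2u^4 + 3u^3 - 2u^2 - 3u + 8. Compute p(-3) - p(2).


p(-3) = -244
p(2) = -14
p(-3) - p(2) = -244 + 14 = -230


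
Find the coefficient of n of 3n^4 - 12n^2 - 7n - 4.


Read off the coefficient of n: -7


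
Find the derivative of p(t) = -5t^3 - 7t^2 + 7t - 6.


Apply the power rule term by term:
  d/dt(-5t^3) = -15t^2
  d/dt(-7t^2) = -14t
  d/dt(7t) = 7
  d/dt(-6) = 0
p'(t) = -15t^2 - 14t + 7


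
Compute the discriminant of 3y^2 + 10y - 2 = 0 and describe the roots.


D = b^2 - 4ac = (10)^2 - 4(3)(-2) = 100 + 24 = 124
Since D > 0: two distinct irrational roots


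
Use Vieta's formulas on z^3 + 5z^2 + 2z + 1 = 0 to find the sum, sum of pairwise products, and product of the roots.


Monic cubic z^3+bz^2+cz+d=0: sum=-b, pairwise sum=c, product=-d.
b=5, c=2, d=1
r1+r2+r3 = -5
r1r2+r1r3+r2r3 = 2
r1r2r3 = -1


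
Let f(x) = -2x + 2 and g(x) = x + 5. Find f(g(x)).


Substitute g(x) into f:
f(g(x)) = -2*(x + 5) + 2
Expand and combine: -2x - 8


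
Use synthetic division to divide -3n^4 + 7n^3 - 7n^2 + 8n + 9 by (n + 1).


Synthetic division with c = -1. Coefficients: -3, 7, -7, 8, 9
Bring down -3.
  -3 * -1 = 3; 3 + 7 = 10
  10 * -1 = -10; -10 - 7 = -17
  -17 * -1 = 17; 17 + 8 = 25
  25 * -1 = -25; -25 + 9 = -16
Quotient: -3n^3 + 10n^2 - 17n + 25, Remainder: -16


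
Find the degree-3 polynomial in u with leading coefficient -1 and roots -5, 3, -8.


p(u) = -(u + 5)(u - 3)(u + 8)
Expand: -u^3 - 10u^2 - u + 120


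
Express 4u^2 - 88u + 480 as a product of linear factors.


Roots satisfy r1 + r2 = -b/a = 22 and r1*r2 = c/a = 120.
So r1 = 10, r2 = 12.
4u^2 - 88u + 480 = 4(u - r1)(u - r2) = 4(u - 10)(u - 12)


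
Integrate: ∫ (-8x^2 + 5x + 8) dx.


Reverse power rule on each term:
  ∫ -8x^2 dx = -(8/3)x^3
  ∫ 5x dx = (5/2)x^2
  ∫ 8 dx = 8x
F(x) = -(8/3)x^3 + (5/2)x^2 + 8x + C


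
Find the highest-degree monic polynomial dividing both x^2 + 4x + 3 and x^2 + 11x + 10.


Factor each:
  x^2 + 4x + 3 = (x + 1)(x + 3)
  x^2 + 11x + 10 = (x + 1)(x + 10)
Common monic factor: x + 1


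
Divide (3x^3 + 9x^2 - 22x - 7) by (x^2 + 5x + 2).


(3x^3 + 9x^2 - 22x - 7) / (x^2 + 5x + 2)
Step 1: 3x * (x^2 + 5x + 2) = 3x^3 + 15x^2 + 6x; subtract.
Step 2: -6 * (x^2 + 5x + 2) = -6x^2 - 30x - 12; subtract.
Quotient: 3x - 6, Remainder: 2x + 5


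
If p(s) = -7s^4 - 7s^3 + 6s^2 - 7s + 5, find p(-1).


Using direct substitution:
  -7 * (-1)^4 = -7
  -7 * (-1)^3 = 7
  6 * (-1)^2 = 6
  -7 * (-1)^1 = 7
  constant: 5
Sum = -7 + 7 + 6 + 7 + 5 = 18


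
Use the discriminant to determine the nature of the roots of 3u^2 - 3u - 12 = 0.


D = b^2 - 4ac = (-3)^2 - 4(3)(-12) = 9 + 144 = 153
Since D > 0: two distinct irrational roots
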